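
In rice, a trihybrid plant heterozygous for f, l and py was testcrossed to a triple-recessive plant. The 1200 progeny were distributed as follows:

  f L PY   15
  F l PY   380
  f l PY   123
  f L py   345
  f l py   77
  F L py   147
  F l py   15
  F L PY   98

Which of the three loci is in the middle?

The two most frequent reciprocal classes, f L py and F l PY, are the parental types, so the F1 was f L py / F l PY.
The two rarest classes, f L PY and F l py, are the double crossovers. Comparing them with the parentals, only the py allele has switched, so py is the middle locus and the order is f – py – l.

py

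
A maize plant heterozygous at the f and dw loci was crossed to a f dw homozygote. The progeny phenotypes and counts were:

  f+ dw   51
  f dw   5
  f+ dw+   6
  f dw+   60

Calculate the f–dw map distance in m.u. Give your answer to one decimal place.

9.0 m.u.

The two most frequent classes, f+ dw (51) and f dw+ (60), are the parental types, so the F1 was f+ dw / f dw+.
The recombinant classes are f+ dw+ and f dw: 6 + 5 = 11.
Recombination frequency = 11/122 = 0.0902 ≈ 9.0%, i.e. 9.0 m.u.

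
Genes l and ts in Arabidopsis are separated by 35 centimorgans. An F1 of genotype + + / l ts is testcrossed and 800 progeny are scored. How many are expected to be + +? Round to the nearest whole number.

260

A map distance of 35 centimorgans corresponds to a recombination frequency of 0.350.
The F1 is + + / l ts, so + + is a parental gamete class with expected frequency (1 − r)/2 = 0.650/2 = 0.3250.
Expected number = 0.3250 × 800 = 260.00 ≈ 260.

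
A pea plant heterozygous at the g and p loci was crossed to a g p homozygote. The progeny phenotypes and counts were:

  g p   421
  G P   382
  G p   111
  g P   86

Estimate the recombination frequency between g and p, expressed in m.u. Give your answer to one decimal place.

19.7 m.u.

The two most frequent classes, G P (382) and g p (421), are the parental types, so the F1 was G P / g p.
The recombinant classes are G p and g P: 111 + 86 = 197.
Recombination frequency = 197/1000 = 0.1970 ≈ 19.7%, i.e. 19.7 m.u.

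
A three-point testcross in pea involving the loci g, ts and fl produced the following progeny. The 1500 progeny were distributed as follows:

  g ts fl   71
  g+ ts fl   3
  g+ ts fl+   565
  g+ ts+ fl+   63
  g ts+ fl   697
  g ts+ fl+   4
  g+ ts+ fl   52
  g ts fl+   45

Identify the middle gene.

fl

The two most frequent reciprocal classes, g ts+ fl and g+ ts fl+, are the parental types, so the F1 was g ts+ fl / g+ ts fl+.
The two rarest classes, g ts+ fl+ and g+ ts fl, are the double crossovers. Comparing them with the parentals, only the fl allele has switched, so fl is the middle locus and the order is g – fl – ts.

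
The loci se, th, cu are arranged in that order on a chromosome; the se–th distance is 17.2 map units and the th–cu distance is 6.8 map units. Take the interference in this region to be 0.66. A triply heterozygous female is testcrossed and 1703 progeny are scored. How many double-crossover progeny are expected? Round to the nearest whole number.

Map distances give recombination frequencies of 0.172 and 0.068 for the two intervals.
With interference 0.66 (so coincidence = 0.34), expected double-crossover frequency = 0.172 × 0.068 × 0.34 = 0.00398.
Expected number = 0.00398 × 1703 = 6.77 ≈ 7.

7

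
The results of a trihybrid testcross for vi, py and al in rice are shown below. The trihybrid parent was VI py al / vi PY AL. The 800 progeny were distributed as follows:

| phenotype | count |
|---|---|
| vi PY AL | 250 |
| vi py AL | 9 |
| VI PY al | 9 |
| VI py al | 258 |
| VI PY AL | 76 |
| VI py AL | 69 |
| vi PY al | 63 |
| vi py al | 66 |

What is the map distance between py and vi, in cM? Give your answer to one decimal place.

The two rarest classes, VI PY al and vi py AL, are the double crossovers. Comparing them with the parentals, only the py allele has switched, so py is the middle locus and the order is al – py – vi.
Crossovers in the py–vi interval produce the single-crossover classes vi py al and VI PY AL (66 + 76 = 142) plus the double crossovers (18).
RF(py–vi) = (142 + 18) / 800 = 160/800 = 0.2000 → 20.0 cM.

20.0 cM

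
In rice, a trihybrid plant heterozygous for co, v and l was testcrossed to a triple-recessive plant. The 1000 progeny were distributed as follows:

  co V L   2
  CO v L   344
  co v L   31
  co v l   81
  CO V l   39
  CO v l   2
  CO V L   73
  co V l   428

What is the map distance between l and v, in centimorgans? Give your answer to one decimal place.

15.8 centimorgans

The two most frequent reciprocal classes, co V l and CO v L, are the parental types, so the F1 was co V l / CO v L.
The two rarest classes, co V L and CO v l, are the double crossovers. Comparing them with the parentals, only the l allele has switched, so l is the middle locus and the order is co – l – v.
Crossovers in the l–v interval produce the single-crossover classes co v l and CO V L (81 + 73 = 154) plus the double crossovers (4).
RF(l–v) = (154 + 4) / 1000 = 158/1000 = 0.1580 → 15.8 centimorgans.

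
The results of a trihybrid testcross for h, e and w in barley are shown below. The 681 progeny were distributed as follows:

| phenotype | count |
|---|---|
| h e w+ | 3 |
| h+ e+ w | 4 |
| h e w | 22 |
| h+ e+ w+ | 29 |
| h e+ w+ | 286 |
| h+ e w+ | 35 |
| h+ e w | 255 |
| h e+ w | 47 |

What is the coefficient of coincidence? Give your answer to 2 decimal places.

0.92

The two most frequent reciprocal classes, h+ e w and h e+ w+, are the parental types, so the F1 was h+ e w / h e+ w+.
The two rarest classes, h+ e+ w and h e w+, are the double crossovers. Comparing them with the parentals, only the e allele has switched, so e is the middle locus and the order is w – e – h.
w–e: (82 + 7)/681 = 0.1307; e–h: (51 + 7)/681 = 0.0852.
Expected DCO frequency = 0.1307 × 0.0852 ≈ 0.01114; observed = 7/681 ≈ 0.01028.
Coefficient of coincidence = 0.01028/0.01114 ≈ 0.92.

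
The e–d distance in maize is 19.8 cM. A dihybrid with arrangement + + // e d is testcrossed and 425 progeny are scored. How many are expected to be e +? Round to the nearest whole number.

42

A map distance of 19.8 cM corresponds to a recombination frequency of 0.198.
The F1 is + + / e d, so e + is a recombinant gamete class with expected frequency r/2 = 0.198/2 = 0.0990.
Expected number = 0.0990 × 425 = 42.08 ≈ 42.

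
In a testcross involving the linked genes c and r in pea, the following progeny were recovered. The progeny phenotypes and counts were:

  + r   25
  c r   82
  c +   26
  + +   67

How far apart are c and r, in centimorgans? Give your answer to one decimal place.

The two most frequent classes, + + (67) and c r (82), are the parental types, so the F1 was + + / c r.
The recombinant classes are + r and c +: 25 + 26 = 51.
Recombination frequency = 51/200 = 0.2550 ≈ 25.5%, i.e. 25.5 centimorgans.

25.5 centimorgans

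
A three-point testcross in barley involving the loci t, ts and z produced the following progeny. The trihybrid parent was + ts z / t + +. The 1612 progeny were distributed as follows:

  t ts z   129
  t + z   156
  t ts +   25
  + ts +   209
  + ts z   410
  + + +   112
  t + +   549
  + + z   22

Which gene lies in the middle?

The two rarest classes, + + z and t ts +, are the double crossovers. Comparing them with the parentals, only the ts allele has switched, so ts is the middle locus and the order is z – ts – t.

ts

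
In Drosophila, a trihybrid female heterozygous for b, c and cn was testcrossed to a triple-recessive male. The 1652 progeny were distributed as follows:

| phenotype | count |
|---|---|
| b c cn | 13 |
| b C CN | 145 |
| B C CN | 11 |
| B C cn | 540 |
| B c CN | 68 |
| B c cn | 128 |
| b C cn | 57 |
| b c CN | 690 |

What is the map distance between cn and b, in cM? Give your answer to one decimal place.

The two most frequent reciprocal classes, B C cn and b c CN, are the parental types, so the F1 was B C cn / b c CN.
The two rarest classes, B C CN and b c cn, are the double crossovers. Comparing them with the parentals, only the cn allele has switched, so cn is the middle locus and the order is b – cn – c.
Crossovers in the b–cn interval produce the single-crossover classes b C cn and B c CN (57 + 68 = 125) plus the double crossovers (24).
RF(b–cn) = (125 + 24) / 1652 = 149/1652 = 0.0902 → 9.0 cM.

9.0 cM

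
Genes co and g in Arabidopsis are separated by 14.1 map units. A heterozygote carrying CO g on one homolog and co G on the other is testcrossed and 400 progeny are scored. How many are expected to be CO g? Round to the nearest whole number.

172

A map distance of 14.1 map units corresponds to a recombination frequency of 0.141.
The F1 is CO g / co G, so CO g is a parental gamete class with expected frequency (1 − r)/2 = 0.859/2 = 0.4295.
Expected number = 0.4295 × 400 = 171.80 ≈ 172.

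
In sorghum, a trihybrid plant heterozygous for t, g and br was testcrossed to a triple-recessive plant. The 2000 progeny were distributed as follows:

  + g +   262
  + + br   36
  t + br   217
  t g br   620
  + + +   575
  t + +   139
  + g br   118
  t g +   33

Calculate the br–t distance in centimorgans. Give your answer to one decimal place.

16.3 centimorgans

The two most frequent reciprocal classes, + + + and t g br, are the parental types, so the F1 was + + + / t g br.
The two rarest classes, + + br and t g +, are the double crossovers. Comparing them with the parentals, only the br allele has switched, so br is the middle locus and the order is g – br – t.
Crossovers in the br–t interval produce the single-crossover classes t + + and + g br (139 + 118 = 257) plus the double crossovers (69).
RF(br–t) = (257 + 69) / 2000 = 326/2000 = 0.1630 → 16.3 centimorgans.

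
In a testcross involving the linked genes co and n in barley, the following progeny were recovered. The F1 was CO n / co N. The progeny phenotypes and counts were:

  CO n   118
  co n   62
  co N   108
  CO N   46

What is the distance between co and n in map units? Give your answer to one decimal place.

The recombinant classes are CO N and co n: 46 + 62 = 108.
Recombination frequency = 108/334 = 0.3234 ≈ 32.3%, i.e. 32.3 map units.

32.3 map units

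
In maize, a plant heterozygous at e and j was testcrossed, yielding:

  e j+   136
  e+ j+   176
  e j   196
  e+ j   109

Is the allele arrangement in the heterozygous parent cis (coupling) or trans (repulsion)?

The two most frequent classes are e+ j+ (176) and e j (196); these are the parental (non-recombinant) types.
So the F1 carried e+ j+ on one chromosome and e j on the other — the recessive alleles are on the same chromosome (cis / coupling).

cis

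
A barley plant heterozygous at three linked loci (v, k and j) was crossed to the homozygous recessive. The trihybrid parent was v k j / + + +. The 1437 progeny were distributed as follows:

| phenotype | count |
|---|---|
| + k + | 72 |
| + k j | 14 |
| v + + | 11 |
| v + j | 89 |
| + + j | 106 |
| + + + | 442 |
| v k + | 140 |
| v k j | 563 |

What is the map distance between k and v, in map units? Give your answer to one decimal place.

12.9 map units

The two rarest classes, + k j and v + +, are the double crossovers. Comparing them with the parentals, only the v allele has switched, so v is the middle locus and the order is j – v – k.
Crossovers in the v–k interval produce the single-crossover classes v + j and + k + (89 + 72 = 161) plus the double crossovers (25).
RF(v–k) = (161 + 25) / 1437 = 186/1437 = 0.1294 → 12.9 map units.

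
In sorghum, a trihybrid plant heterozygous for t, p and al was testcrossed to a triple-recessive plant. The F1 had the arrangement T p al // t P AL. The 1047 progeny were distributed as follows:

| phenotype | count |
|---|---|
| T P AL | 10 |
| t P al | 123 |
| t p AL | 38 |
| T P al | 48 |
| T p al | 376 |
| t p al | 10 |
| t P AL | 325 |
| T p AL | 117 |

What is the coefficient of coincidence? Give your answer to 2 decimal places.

The two rarest classes, t p al and T P AL, are the double crossovers. Comparing them with the parentals, only the t allele has switched, so t is the middle locus and the order is al – t – p.
al–t: (240 + 20)/1047 = 0.2483; t–p: (86 + 20)/1047 = 0.1012.
Expected DCO frequency = 0.2483 × 0.1012 ≈ 0.02513; observed = 20/1047 ≈ 0.01910.
Coefficient of coincidence = 0.01910/0.02513 ≈ 0.76.

0.76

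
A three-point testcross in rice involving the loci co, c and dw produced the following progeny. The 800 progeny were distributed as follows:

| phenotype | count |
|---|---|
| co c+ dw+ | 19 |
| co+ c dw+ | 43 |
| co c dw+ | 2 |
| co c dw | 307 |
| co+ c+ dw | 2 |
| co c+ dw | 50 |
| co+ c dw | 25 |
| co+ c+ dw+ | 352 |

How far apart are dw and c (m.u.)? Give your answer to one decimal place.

The two most frequent reciprocal classes, co+ c+ dw+ and co c dw, are the parental types, so the F1 was co+ c+ dw+ / co c dw.
The two rarest classes, co+ c+ dw and co c dw+, are the double crossovers. Comparing them with the parentals, only the dw allele has switched, so dw is the middle locus and the order is c – dw – co.
Crossovers in the c–dw interval produce the single-crossover classes co+ c dw+ and co c+ dw (43 + 50 = 93) plus the double crossovers (4).
RF(c–dw) = (93 + 4) / 800 = 97/800 = 0.1212 → 12.1 m.u.

12.1 m.u.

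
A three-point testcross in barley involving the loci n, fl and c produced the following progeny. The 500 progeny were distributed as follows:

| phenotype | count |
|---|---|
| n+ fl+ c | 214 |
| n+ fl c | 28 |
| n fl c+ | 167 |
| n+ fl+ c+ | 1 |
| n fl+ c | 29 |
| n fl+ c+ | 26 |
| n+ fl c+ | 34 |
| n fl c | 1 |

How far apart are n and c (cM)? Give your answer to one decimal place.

13.0 cM

The two most frequent reciprocal classes, n+ fl+ c and n fl c+, are the parental types, so the F1 was n+ fl+ c / n fl c+.
The two rarest classes, n+ fl+ c+ and n fl c, are the double crossovers. Comparing them with the parentals, only the c allele has switched, so c is the middle locus and the order is fl – c – n.
Crossovers in the c–n interval produce the single-crossover classes n fl+ c and n+ fl c+ (29 + 34 = 63) plus the double crossovers (2).
RF(c–n) = (63 + 2) / 500 = 65/500 = 0.1300 → 13.0 cM.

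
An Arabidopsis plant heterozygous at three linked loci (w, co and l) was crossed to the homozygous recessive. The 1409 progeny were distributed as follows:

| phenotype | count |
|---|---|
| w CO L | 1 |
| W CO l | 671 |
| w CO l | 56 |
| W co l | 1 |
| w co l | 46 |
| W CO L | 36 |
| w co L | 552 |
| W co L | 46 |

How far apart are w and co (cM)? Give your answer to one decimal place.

The two most frequent reciprocal classes, W CO l and w co L, are the parental types, so the F1 was W CO l / w co L.
The two rarest classes, W co l and w CO L, are the double crossovers. Comparing them with the parentals, only the co allele has switched, so co is the middle locus and the order is w – co – l.
Crossovers in the w–co interval produce the single-crossover classes w CO l and W co L (56 + 46 = 102) plus the double crossovers (2).
RF(w–co) = (102 + 2) / 1409 = 104/1409 = 0.0738 → 7.4 cM.

7.4 cM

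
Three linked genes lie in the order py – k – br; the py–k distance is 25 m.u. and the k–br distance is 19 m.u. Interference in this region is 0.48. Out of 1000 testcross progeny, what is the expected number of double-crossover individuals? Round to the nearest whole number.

Map distances give recombination frequencies of 0.250 and 0.190 for the two intervals.
With interference 0.48 (so coincidence = 0.52), expected double-crossover frequency = 0.250 × 0.190 × 0.52 = 0.02470.
Expected number = 0.02470 × 1000 = 24.70 ≈ 25.

25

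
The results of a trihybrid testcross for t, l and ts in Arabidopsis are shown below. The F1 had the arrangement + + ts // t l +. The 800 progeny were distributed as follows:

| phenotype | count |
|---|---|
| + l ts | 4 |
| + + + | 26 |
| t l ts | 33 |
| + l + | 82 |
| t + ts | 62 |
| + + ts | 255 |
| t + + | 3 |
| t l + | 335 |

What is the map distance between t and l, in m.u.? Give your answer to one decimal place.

18.9 m.u.

The two rarest classes, + l ts and t + +, are the double crossovers. Comparing them with the parentals, only the l allele has switched, so l is the middle locus and the order is ts – l – t.
Crossovers in the l–t interval produce the single-crossover classes t + ts and + l + (62 + 82 = 144) plus the double crossovers (7).
RF(l–t) = (144 + 7) / 800 = 151/800 = 0.1888 → 18.9 m.u.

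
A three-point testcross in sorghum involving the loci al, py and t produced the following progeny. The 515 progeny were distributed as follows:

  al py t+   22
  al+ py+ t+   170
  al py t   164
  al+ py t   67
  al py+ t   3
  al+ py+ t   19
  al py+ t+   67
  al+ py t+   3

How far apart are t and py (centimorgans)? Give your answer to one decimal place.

9.1 centimorgans

The two most frequent reciprocal classes, al py t and al+ py+ t+, are the parental types, so the F1 was al py t / al+ py+ t+.
The two rarest classes, al py+ t and al+ py t+, are the double crossovers. Comparing them with the parentals, only the py allele has switched, so py is the middle locus and the order is al – py – t.
Crossovers in the py–t interval produce the single-crossover classes al py t+ and al+ py+ t (22 + 19 = 41) plus the double crossovers (6).
RF(py–t) = (41 + 6) / 515 = 47/515 = 0.0913 → 9.1 centimorgans.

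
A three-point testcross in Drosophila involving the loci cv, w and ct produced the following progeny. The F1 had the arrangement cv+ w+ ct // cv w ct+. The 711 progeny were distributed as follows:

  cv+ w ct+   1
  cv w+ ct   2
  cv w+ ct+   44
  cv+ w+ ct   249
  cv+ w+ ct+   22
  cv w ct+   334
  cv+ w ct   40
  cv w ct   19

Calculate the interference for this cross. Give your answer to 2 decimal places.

0.44

The two rarest classes, cv w+ ct and cv+ w ct+, are the double crossovers. Comparing them with the parentals, only the cv allele has switched, so cv is the middle locus and the order is ct – cv – w.
ct–cv: (41 + 3)/711 = 0.0619; cv–w: (84 + 3)/711 = 0.1224.
Expected DCO frequency = 0.0619 × 0.1224 ≈ 0.00758; observed = 3/711 ≈ 0.00422.
Coefficient of coincidence = 0.00422/0.00758 ≈ 0.56; interference = 1 − 0.56 = 0.44.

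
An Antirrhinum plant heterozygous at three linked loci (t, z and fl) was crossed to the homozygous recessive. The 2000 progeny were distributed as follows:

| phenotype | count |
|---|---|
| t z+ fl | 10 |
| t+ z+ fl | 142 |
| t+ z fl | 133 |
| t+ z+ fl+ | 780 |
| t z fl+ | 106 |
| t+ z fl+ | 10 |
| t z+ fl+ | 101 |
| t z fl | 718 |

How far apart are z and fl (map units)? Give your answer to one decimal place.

The two most frequent reciprocal classes, t+ z+ fl+ and t z fl, are the parental types, so the F1 was t+ z+ fl+ / t z fl.
The two rarest classes, t+ z fl+ and t z+ fl, are the double crossovers. Comparing them with the parentals, only the z allele has switched, so z is the middle locus and the order is t – z – fl.
Crossovers in the z–fl interval produce the single-crossover classes t+ z+ fl and t z fl+ (142 + 106 = 248) plus the double crossovers (20).
RF(z–fl) = (248 + 20) / 2000 = 268/2000 = 0.1340 → 13.4 map units.

13.4 map units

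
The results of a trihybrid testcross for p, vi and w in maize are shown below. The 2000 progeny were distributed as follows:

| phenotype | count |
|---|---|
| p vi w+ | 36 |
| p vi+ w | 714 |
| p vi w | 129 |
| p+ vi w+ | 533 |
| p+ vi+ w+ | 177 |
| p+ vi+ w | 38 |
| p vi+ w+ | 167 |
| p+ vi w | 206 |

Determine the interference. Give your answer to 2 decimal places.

The two most frequent reciprocal classes, p+ vi w+ and p vi+ w, are the parental types, so the F1 was p+ vi w+ / p vi+ w.
The two rarest classes, p vi w+ and p+ vi+ w, are the double crossovers. Comparing them with the parentals, only the p allele has switched, so p is the middle locus and the order is vi – p – w.
vi–p: (306 + 74)/2000 = 0.1900; p–w: (373 + 74)/2000 = 0.2235.
Expected DCO frequency = 0.1900 × 0.2235 ≈ 0.04247; observed = 74/2000 ≈ 0.03700.
Coefficient of coincidence = 0.03700/0.04247 ≈ 0.87; interference = 1 − 0.87 = 0.13.

0.13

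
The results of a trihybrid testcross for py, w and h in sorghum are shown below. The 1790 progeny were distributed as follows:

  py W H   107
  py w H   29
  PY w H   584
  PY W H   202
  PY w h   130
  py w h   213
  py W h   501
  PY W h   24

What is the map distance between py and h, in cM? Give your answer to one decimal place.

The two most frequent reciprocal classes, py W h and PY w H, are the parental types, so the F1 was py W h / PY w H.
The two rarest classes, PY W h and py w H, are the double crossovers. Comparing them with the parentals, only the py allele has switched, so py is the middle locus and the order is w – py – h.
Crossovers in the py–h interval produce the single-crossover classes py W H and PY w h (107 + 130 = 237) plus the double crossovers (53).
RF(py–h) = (237 + 53) / 1790 = 290/1790 = 0.1620 → 16.2 cM.

16.2 cM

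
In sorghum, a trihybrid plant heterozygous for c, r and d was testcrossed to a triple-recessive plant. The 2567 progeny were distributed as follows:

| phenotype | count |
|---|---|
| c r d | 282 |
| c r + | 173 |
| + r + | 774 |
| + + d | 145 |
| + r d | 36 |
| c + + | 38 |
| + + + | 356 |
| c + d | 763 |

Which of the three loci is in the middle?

The two most frequent reciprocal classes, + r + and c + d, are the parental types, so the F1 was + r + / c + d.
The two rarest classes, + r d and c + +, are the double crossovers. Comparing them with the parentals, only the d allele has switched, so d is the middle locus and the order is r – d – c.

d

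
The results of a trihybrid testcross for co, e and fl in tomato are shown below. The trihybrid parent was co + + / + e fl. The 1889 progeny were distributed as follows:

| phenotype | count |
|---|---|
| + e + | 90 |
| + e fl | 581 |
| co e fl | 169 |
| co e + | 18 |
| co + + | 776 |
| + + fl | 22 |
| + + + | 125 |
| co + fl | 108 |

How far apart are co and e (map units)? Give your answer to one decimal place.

The two rarest classes, co e + and + + fl, are the double crossovers. Comparing them with the parentals, only the e allele has switched, so e is the middle locus and the order is fl – e – co.
Crossovers in the e–co interval produce the single-crossover classes + + + and co e fl (125 + 169 = 294) plus the double crossovers (40).
RF(e–co) = (294 + 40) / 1889 = 334/1889 = 0.1768 → 17.7 map units.

17.7 map units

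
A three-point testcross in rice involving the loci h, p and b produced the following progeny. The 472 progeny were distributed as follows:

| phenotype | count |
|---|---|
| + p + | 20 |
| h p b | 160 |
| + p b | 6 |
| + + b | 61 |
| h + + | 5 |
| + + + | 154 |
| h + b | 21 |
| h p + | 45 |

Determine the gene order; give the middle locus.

h

The two most frequent reciprocal classes, + + + and h p b, are the parental types, so the F1 was + + + / h p b.
The two rarest classes, h + + and + p b, are the double crossovers. Comparing them with the parentals, only the h allele has switched, so h is the middle locus and the order is b – h – p.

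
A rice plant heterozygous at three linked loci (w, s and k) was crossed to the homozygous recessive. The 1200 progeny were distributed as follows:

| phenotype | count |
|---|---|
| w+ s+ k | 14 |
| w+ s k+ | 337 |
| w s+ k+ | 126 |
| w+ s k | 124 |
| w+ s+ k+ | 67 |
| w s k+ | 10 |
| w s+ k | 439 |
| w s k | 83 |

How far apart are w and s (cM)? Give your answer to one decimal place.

The two most frequent reciprocal classes, w+ s k+ and w s+ k, are the parental types, so the F1 was w+ s k+ / w s+ k.
The two rarest classes, w s k+ and w+ s+ k, are the double crossovers. Comparing them with the parentals, only the w allele has switched, so w is the middle locus and the order is k – w – s.
Crossovers in the w–s interval produce the single-crossover classes w+ s+ k+ and w s k (67 + 83 = 150) plus the double crossovers (24).
RF(w–s) = (150 + 24) / 1200 = 174/1200 = 0.1450 → 14.5 cM.

14.5 cM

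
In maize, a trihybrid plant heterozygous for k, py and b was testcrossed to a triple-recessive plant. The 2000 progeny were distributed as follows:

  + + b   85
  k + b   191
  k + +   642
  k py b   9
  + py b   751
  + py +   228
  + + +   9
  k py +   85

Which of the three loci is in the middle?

The two most frequent reciprocal classes, + py b and k + +, are the parental types, so the F1 was + py b / k + +.
The two rarest classes, k py b and + + +, are the double crossovers. Comparing them with the parentals, only the k allele has switched, so k is the middle locus and the order is py – k – b.

k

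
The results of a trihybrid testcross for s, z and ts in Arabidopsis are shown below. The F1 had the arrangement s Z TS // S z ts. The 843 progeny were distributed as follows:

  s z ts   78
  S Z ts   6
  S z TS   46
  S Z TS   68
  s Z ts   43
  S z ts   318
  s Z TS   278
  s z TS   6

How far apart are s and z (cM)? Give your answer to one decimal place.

The two rarest classes, s z TS and S Z ts, are the double crossovers. Comparing them with the parentals, only the z allele has switched, so z is the middle locus and the order is ts – z – s.
Crossovers in the z–s interval produce the single-crossover classes S Z TS and s z ts (68 + 78 = 146) plus the double crossovers (12).
RF(z–s) = (146 + 12) / 843 = 158/843 = 0.1874 → 18.7 cM.

18.7 cM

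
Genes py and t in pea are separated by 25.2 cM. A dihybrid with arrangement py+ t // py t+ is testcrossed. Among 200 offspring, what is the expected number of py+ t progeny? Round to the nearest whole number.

75

A map distance of 25.2 cM corresponds to a recombination frequency of 0.252.
The F1 is py+ t / py t+, so py+ t is a parental gamete class with expected frequency (1 − r)/2 = 0.748/2 = 0.3740.
Expected number = 0.3740 × 200 = 74.80 ≈ 75.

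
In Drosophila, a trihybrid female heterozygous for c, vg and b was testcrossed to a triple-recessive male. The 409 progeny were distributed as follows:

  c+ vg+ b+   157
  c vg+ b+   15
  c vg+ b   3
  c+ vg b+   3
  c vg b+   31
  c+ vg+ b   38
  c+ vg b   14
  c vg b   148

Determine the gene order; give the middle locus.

vg

The two most frequent reciprocal classes, c vg b and c+ vg+ b+, are the parental types, so the F1 was c vg b / c+ vg+ b+.
The two rarest classes, c vg+ b and c+ vg b+, are the double crossovers. Comparing them with the parentals, only the vg allele has switched, so vg is the middle locus and the order is c – vg – b.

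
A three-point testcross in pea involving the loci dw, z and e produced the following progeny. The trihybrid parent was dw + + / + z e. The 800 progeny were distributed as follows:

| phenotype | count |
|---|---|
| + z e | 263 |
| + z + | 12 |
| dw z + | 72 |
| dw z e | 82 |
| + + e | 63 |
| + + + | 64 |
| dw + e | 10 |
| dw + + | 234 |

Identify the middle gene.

The two rarest classes, dw + e and + z +, are the double crossovers. Comparing them with the parentals, only the e allele has switched, so e is the middle locus and the order is dw – e – z.

e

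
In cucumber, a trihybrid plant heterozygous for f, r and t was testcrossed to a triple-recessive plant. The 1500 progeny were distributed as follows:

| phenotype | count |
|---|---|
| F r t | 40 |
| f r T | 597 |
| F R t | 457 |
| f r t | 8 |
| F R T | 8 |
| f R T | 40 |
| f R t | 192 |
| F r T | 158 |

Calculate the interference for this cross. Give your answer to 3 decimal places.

0.317

The two most frequent reciprocal classes, f r T and F R t, are the parental types, so the F1 was f r T / F R t.
The two rarest classes, f r t and F R T, are the double crossovers. Comparing them with the parentals, only the t allele has switched, so t is the middle locus and the order is f – t – r.
f–t: (350 + 16)/1500 = 0.2440; t–r: (80 + 16)/1500 = 0.0640.
Expected DCO frequency = 0.2440 × 0.0640 ≈ 0.01562; observed = 16/1500 ≈ 0.01067.
Coefficient of coincidence = 0.01067/0.01562 ≈ 0.683; interference = 1 − 0.683 = 0.317.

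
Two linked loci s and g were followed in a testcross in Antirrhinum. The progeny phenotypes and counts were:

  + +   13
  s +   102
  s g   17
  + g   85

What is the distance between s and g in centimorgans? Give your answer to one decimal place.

13.8 centimorgans

The two most frequent classes, + g (85) and s + (102), are the parental types, so the F1 was + g / s +.
The recombinant classes are + + and s g: 13 + 17 = 30.
Recombination frequency = 30/217 = 0.1382 ≈ 13.8%, i.e. 13.8 centimorgans.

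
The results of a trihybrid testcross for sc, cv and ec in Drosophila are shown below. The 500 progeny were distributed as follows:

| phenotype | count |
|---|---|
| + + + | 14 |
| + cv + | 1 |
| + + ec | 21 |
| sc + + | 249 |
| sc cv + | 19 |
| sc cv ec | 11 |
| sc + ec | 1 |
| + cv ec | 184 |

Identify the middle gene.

The two most frequent reciprocal classes, + cv ec and sc + +, are the parental types, so the F1 was + cv ec / sc + +.
The two rarest classes, + cv + and sc + ec, are the double crossovers. Comparing them with the parentals, only the ec allele has switched, so ec is the middle locus and the order is sc – ec – cv.

ec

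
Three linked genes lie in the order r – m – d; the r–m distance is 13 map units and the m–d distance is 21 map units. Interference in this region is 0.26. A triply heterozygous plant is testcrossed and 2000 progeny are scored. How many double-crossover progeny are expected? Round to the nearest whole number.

Map distances give recombination frequencies of 0.130 and 0.210 for the two intervals.
With interference 0.26 (so coincidence = 0.74), expected double-crossover frequency = 0.130 × 0.210 × 0.74 = 0.02020.
Expected number = 0.02020 × 2000 = 40.40 ≈ 40.

40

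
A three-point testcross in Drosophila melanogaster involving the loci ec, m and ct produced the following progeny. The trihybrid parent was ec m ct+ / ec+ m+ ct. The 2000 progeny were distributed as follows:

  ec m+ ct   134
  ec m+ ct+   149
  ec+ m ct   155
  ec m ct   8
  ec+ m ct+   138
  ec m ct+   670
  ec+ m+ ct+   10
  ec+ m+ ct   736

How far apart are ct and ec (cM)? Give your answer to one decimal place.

14.5 cM

The two rarest classes, ec m ct and ec+ m+ ct+, are the double crossovers. Comparing them with the parentals, only the ct allele has switched, so ct is the middle locus and the order is ec – ct – m.
Crossovers in the ec–ct interval produce the single-crossover classes ec+ m ct+ and ec m+ ct (138 + 134 = 272) plus the double crossovers (18).
RF(ec–ct) = (272 + 18) / 2000 = 290/2000 = 0.1450 → 14.5 cM.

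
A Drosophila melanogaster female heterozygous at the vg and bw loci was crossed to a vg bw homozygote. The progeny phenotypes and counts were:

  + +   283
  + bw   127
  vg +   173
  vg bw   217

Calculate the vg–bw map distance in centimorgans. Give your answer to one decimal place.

The two most frequent classes, + + (283) and vg bw (217), are the parental types, so the F1 was + + / vg bw.
The recombinant classes are + bw and vg +: 127 + 173 = 300.
Recombination frequency = 300/800 = 0.3750 ≈ 37.5%, i.e. 37.5 centimorgans.

37.5 centimorgans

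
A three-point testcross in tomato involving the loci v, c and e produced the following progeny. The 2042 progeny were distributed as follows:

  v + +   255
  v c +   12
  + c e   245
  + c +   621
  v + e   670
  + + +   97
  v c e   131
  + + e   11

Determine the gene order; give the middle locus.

The two most frequent reciprocal classes, + c + and v + e, are the parental types, so the F1 was + c + / v + e.
The two rarest classes, v c + and + + e, are the double crossovers. Comparing them with the parentals, only the v allele has switched, so v is the middle locus and the order is e – v – c.

v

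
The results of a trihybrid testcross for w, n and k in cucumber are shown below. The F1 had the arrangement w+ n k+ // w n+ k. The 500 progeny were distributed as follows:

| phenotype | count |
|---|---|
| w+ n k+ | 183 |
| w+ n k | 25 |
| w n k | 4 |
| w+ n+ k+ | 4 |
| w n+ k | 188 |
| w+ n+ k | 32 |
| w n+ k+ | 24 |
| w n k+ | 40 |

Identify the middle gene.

n

The two rarest classes, w+ n+ k+ and w n k, are the double crossovers. Comparing them with the parentals, only the n allele has switched, so n is the middle locus and the order is k – n – w.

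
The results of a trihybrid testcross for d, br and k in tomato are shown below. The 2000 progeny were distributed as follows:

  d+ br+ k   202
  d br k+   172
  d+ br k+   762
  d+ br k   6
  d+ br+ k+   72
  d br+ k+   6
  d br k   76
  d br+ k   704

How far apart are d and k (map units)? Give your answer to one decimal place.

19.3 map units

The two most frequent reciprocal classes, d+ br k+ and d br+ k, are the parental types, so the F1 was d+ br k+ / d br+ k.
The two rarest classes, d+ br k and d br+ k+, are the double crossovers. Comparing them with the parentals, only the k allele has switched, so k is the middle locus and the order is br – k – d.
Crossovers in the k–d interval produce the single-crossover classes d br k+ and d+ br+ k (172 + 202 = 374) plus the double crossovers (12).
RF(k–d) = (374 + 12) / 2000 = 386/2000 = 0.1930 → 19.3 map units.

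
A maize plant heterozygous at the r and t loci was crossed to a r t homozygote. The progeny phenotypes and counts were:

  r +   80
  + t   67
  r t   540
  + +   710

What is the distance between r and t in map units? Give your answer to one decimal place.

The two most frequent classes, + + (710) and r t (540), are the parental types, so the F1 was + + / r t.
The recombinant classes are + t and r +: 67 + 80 = 147.
Recombination frequency = 147/1397 = 0.1052 ≈ 10.5%, i.e. 10.5 map units.

10.5 map units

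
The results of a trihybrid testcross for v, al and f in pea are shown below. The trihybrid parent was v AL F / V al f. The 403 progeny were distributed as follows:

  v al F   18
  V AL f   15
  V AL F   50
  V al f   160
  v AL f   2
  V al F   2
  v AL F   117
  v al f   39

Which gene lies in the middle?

The two rarest classes, v AL f and V al F, are the double crossovers. Comparing them with the parentals, only the f allele has switched, so f is the middle locus and the order is al – f – v.

f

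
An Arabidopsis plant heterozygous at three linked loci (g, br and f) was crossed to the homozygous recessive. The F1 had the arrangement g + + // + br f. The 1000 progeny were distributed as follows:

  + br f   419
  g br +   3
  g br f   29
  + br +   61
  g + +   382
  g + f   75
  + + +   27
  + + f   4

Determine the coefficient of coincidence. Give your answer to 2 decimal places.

0.78

The two rarest classes, g br + and + + f, are the double crossovers. Comparing them with the parentals, only the br allele has switched, so br is the middle locus and the order is g – br – f.
g–br: (56 + 7)/1000 = 0.0630; br–f: (136 + 7)/1000 = 0.1430.
Expected DCO frequency = 0.0630 × 0.1430 ≈ 0.00901; observed = 7/1000 ≈ 0.00700.
Coefficient of coincidence = 0.00700/0.00901 ≈ 0.78.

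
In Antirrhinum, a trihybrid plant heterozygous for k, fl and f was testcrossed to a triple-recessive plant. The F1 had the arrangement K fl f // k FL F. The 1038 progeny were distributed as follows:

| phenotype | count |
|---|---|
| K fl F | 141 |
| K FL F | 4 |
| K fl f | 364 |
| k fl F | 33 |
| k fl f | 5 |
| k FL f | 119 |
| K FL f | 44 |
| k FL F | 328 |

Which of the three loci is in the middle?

k

The two rarest classes, k fl f and K FL F, are the double crossovers. Comparing them with the parentals, only the k allele has switched, so k is the middle locus and the order is f – k – fl.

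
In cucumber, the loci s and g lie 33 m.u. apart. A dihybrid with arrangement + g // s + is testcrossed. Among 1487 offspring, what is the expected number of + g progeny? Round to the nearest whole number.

498

A map distance of 33 m.u. corresponds to a recombination frequency of 0.330.
The F1 is + g / s +, so + g is a parental gamete class with expected frequency (1 − r)/2 = 0.670/2 = 0.3350.
Expected number = 0.3350 × 1487 = 498.14 ≈ 498.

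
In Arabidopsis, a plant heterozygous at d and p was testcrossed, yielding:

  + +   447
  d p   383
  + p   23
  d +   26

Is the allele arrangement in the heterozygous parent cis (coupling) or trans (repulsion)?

cis

The two most frequent classes are + + (447) and d p (383); these are the parental (non-recombinant) types.
So the F1 carried + + on one chromosome and d p on the other — the recessive alleles are on the same chromosome (cis / coupling).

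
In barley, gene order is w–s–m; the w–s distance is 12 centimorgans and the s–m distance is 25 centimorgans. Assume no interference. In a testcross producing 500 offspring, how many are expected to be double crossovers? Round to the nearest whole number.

Map distances give recombination frequencies of 0.120 and 0.250 for the two intervals.
With no interference, expected double-crossover frequency = 0.120 × 0.250 = 0.03000.
Expected number = 0.03000 × 500 = 15.00 ≈ 15.

15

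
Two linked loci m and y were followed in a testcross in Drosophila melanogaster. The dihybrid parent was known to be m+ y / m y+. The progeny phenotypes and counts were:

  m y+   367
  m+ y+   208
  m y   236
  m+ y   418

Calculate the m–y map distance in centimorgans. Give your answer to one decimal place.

The recombinant classes are m+ y+ and m y: 208 + 236 = 444.
Recombination frequency = 444/1229 = 0.3613 ≈ 36.1%, i.e. 36.1 centimorgans.

36.1 centimorgans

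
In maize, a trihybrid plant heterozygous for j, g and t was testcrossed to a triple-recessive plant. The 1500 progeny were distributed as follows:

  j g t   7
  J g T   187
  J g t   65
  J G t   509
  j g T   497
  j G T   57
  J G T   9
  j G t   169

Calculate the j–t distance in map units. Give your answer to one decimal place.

24.8 map units

The two most frequent reciprocal classes, j g T and J G t, are the parental types, so the F1 was j g T / J G t.
The two rarest classes, j g t and J G T, are the double crossovers. Comparing them with the parentals, only the t allele has switched, so t is the middle locus and the order is j – t – g.
Crossovers in the j–t interval produce the single-crossover classes J g T and j G t (187 + 169 = 356) plus the double crossovers (16).
RF(j–t) = (356 + 16) / 1500 = 372/1500 = 0.2480 → 24.8 map units.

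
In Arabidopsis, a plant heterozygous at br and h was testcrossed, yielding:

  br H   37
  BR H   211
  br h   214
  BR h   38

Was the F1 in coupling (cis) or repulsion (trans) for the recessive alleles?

The two most frequent classes are BR H (211) and br h (214); these are the parental (non-recombinant) types.
So the F1 carried BR H on one chromosome and br h on the other — the recessive alleles are on the same chromosome (cis / coupling).

cis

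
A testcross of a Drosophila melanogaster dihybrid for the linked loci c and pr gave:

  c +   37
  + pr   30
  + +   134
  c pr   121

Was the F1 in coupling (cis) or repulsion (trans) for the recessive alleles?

cis

The two most frequent classes are + + (134) and c pr (121); these are the parental (non-recombinant) types.
So the F1 carried + + on one chromosome and c pr on the other — the recessive alleles are on the same chromosome (cis / coupling).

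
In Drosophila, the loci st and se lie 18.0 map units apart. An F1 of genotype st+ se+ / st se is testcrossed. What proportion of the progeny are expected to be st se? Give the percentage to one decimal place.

41.0%

A map distance of 18.0 map units corresponds to a recombination frequency of 0.180.
The F1 is st+ se+ / st se, so st se is a parental gamete class with expected frequency (1 − r)/2 = 0.820/2 = 0.4100.
That is 0.4100 = 41.0% of the progeny.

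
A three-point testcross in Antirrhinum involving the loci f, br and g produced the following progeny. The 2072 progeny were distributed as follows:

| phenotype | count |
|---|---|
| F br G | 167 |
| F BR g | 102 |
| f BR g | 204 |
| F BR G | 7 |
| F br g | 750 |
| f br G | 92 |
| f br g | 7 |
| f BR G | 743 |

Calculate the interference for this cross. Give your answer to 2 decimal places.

The two most frequent reciprocal classes, f BR G and F br g, are the parental types, so the F1 was f BR G / F br g.
The two rarest classes, F BR G and f br g, are the double crossovers. Comparing them with the parentals, only the f allele has switched, so f is the middle locus and the order is br – f – g.
br–f: (194 + 14)/2072 = 0.1004; f–g: (371 + 14)/2072 = 0.1858.
Expected DCO frequency = 0.1004 × 0.1858 ≈ 0.01865; observed = 14/2072 ≈ 0.00676.
Coefficient of coincidence = 0.00676/0.01865 ≈ 0.36; interference = 1 − 0.36 = 0.64.

0.64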